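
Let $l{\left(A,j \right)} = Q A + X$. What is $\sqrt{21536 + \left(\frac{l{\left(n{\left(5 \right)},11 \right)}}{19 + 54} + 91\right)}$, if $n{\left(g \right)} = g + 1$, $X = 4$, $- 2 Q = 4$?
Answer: $\frac{\sqrt{115249699}}{73} \approx 147.06$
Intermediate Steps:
$Q = -2$ ($Q = \left(- \frac{1}{2}\right) 4 = -2$)
$n{\left(g \right)} = 1 + g$
$l{\left(A,j \right)} = 4 - 2 A$ ($l{\left(A,j \right)} = - 2 A + 4 = 4 - 2 A$)
$\sqrt{21536 + \left(\frac{l{\left(n{\left(5 \right)},11 \right)}}{19 + 54} + 91\right)} = \sqrt{21536 + \left(\frac{4 - 2 \left(1 + 5\right)}{19 + 54} + 91\right)} = \sqrt{21536 + \left(\frac{4 - 12}{73} + 91\right)} = \sqrt{21536 + \left(\frac{1}{73} \left(-8\right) + 91\right)} = \sqrt{21536 + \left(- \frac{8}{73} + 91\right)} = \sqrt{21536 + \frac{6635}{73}} = \sqrt{\frac{1578763}{73}} = \frac{\sqrt{115249699}}{73}$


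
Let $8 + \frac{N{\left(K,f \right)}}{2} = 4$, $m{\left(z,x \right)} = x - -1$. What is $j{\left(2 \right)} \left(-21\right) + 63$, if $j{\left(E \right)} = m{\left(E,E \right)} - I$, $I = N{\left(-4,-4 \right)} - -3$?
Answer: $-105$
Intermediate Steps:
$m{\left(z,x \right)} = 1 + x$ ($m{\left(z,x \right)} = x + 1 = 1 + x$)
$N{\left(K,f \right)} = -8$ ($N{\left(K,f \right)} = -16 + 2 \cdot 4 = -16 + 8 = -8$)
$I = -5$ ($I = -8 - -3 = -8 + 3 = -5$)
$j{\left(E \right)} = 6 + E$ ($j{\left(E \right)} = \left(1 + E\right) - -5 = \left(1 + E\right) + 5 = 6 + E$)
$j{\left(2 \right)} \left(-21\right) + 63 = \left(6 + 2\right) \left(-21\right) + 63 = 8 \left(-21\right) + 63 = -168 + 63 = -105$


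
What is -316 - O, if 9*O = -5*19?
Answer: -2749/9 ≈ -305.44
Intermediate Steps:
O = -95/9 (O = (-5*19)/9 = (⅑)*(-95) = -95/9 ≈ -10.556)
-316 - O = -316 - 1*(-95/9) = -316 + 95/9 = -2749/9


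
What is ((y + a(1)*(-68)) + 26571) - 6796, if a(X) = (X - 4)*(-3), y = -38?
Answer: 19125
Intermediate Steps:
a(X) = 12 - 3*X (a(X) = (-4 + X)*(-3) = 12 - 3*X)
((y + a(1)*(-68)) + 26571) - 6796 = ((-38 + (12 - 3*1)*(-68)) + 26571) - 6796 = ((-38 + (12 - 3)*(-68)) + 26571) - 6796 = ((-38 + 9*(-68)) + 26571) - 6796 = ((-38 - 612) + 26571) - 6796 = (-650 + 26571) - 6796 = 25921 - 6796 = 19125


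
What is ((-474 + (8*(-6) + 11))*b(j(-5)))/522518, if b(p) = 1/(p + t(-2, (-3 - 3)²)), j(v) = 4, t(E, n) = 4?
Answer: -511/4180144 ≈ -0.00012224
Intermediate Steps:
b(p) = 1/(4 + p) (b(p) = 1/(p + 4) = 1/(4 + p))
((-474 + (8*(-6) + 11))*b(j(-5)))/522518 = ((-474 + (8*(-6) + 11))/(4 + 4))/522518 = ((-474 + (-48 + 11))/8)*(1/522518) = ((-474 - 37)*(⅛))*(1/522518) = -511*⅛*(1/522518) = -511/8*1/522518 = -511/4180144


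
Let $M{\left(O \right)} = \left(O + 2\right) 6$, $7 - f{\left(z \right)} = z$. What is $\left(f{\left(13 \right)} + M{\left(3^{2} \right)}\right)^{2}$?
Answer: $3600$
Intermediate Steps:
$f{\left(z \right)} = 7 - z$
$M{\left(O \right)} = 12 + 6 O$ ($M{\left(O \right)} = \left(2 + O\right) 6 = 12 + 6 O$)
$\left(f{\left(13 \right)} + M{\left(3^{2} \right)}\right)^{2} = \left(\left(7 - 13\right) + \left(12 + 6 \cdot 3^{2}\right)\right)^{2} = \left(\left(7 - 13\right) + \left(12 + 6 \cdot 9\right)\right)^{2} = \left(-6 + \left(12 + 54\right)\right)^{2} = \left(-6 + 66\right)^{2} = 60^{2} = 3600$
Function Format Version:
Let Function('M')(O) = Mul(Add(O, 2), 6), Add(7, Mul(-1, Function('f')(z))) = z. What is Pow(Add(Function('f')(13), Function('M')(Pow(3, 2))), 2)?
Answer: 3600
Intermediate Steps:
Function('f')(z) = Add(7, Mul(-1, z))
Function('M')(O) = Add(12, Mul(6, O)) (Function('M')(O) = Mul(Add(2, O), 6) = Add(12, Mul(6, O)))
Pow(Add(Function('f')(13), Function('M')(Pow(3, 2))), 2) = Pow(Add(Add(7, Mul(-1, 13)), Add(12, Mul(6, Pow(3, 2)))), 2) = Pow(Add(Add(7, -13), Add(12, Mul(6, 9))), 2) = Pow(Add(-6, Add(12, 54)), 2) = Pow(Add(-6, 66), 2) = Pow(60, 2) = 3600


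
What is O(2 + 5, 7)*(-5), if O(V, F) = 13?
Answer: -65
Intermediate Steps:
O(2 + 5, 7)*(-5) = 13*(-5) = -65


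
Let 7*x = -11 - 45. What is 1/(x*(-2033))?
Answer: 1/16264 ≈ 6.1485e-5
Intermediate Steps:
x = -8 (x = (-11 - 45)/7 = (⅐)*(-56) = -8)
1/(x*(-2033)) = 1/(-8*(-2033)) = 1/16264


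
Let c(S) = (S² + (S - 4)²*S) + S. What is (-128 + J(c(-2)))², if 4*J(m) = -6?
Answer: 67081/4 ≈ 16770.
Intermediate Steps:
c(S) = S + S² + S*(-4 + S)² (c(S) = (S² + (-4 + S)²*S) + S = (S² + S*(-4 + S)²) + S = S + S² + S*(-4 + S)²)
J(m) = -3/2 (J(m) = (¼)*(-6) = -3/2)
(-128 + J(c(-2)))² = (-128 - 3/2)² = (-259/2)² = 67081/4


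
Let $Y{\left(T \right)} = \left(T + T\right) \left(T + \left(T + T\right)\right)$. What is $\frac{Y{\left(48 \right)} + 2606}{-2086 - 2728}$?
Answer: $- \frac{8215}{2407} \approx -3.413$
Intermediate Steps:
$Y{\left(T \right)} = 6 T^{2}$ ($Y{\left(T \right)} = 2 T \left(T + 2 T\right) = 2 T 3 T = 6 T^{2}$)
$\frac{Y{\left(48 \right)} + 2606}{-2086 - 2728} = \frac{6 \cdot 48^{2} + 2606}{-2086 - 2728} = \frac{6 \cdot 2304 + 2606}{-4814} = \left(13824 + 2606\right) \left(- \frac{1}{4814}\right) = 16430 \left(- \frac{1}{4814}\right) = - \frac{8215}{2407}$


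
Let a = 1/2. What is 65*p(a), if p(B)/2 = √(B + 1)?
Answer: 65*√6 ≈ 159.22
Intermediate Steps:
a = ½ ≈ 0.50000
p(B) = 2*√(1 + B) (p(B) = 2*√(B + 1) = 2*√(1 + B))
65*p(a) = 65*(2*√(1 + ½)) = 65*(2*√(3/2)) = 65*(2*(√6/2)) = 65*√6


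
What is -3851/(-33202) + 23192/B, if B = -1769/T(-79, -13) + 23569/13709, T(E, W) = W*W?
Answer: -445980567627151/168235032030 ≈ -2650.9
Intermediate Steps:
T(E, W) = W**2
B = -20268060/2316821 (B = -1769/((-13)**2) + 23569/13709 = -1769/169 + 23569*(1/13709) = -1769*1/169 + 23569/13709 = -1769/169 + 23569/13709 = -20268060/2316821 ≈ -8.7482)
-3851/(-33202) + 23192/B = -3851/(-33202) + 23192/(-20268060/2316821) = -3851*(-1/33202) + 23192*(-2316821/20268060) = 3851/33202 - 13432928158/5067015 = -445980567627151/168235032030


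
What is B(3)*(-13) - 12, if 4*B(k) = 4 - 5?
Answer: -35/4 ≈ -8.7500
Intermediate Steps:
B(k) = -1/4 (B(k) = (4 - 5)/4 = (1/4)*(-1) = -1/4)
B(3)*(-13) - 12 = -1/4*(-13) - 12 = 13/4 - 12 = -35/4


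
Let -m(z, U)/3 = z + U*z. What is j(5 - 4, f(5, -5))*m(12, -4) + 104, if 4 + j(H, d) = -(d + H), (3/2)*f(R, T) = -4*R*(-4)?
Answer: -6196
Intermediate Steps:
m(z, U) = -3*z - 3*U*z (m(z, U) = -3*(z + U*z) = -3*z - 3*U*z)
f(R, T) = 32*R/3 (f(R, T) = 2*(-4*R*(-4))/3 = 2*(16*R)/3 = 32*R/3)
j(H, d) = -4 - H - d (j(H, d) = -4 - (d + H) = -4 - (H + d) = -4 + (-H - d) = -4 - H - d)
j(5 - 4, f(5, -5))*m(12, -4) + 104 = (-4 - (5 - 4) - 32*5/3)*(-3*12*(1 - 4)) + 104 = (-4 - 1*1 - 1*160/3)*(-3*12*(-3)) + 104 = (-4 - 1 - 160/3)*108 + 104 = -175/3*108 + 104 = -6300 + 104 = -6196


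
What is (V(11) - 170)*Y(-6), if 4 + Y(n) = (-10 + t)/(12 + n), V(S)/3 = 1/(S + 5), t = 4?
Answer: 13585/16 ≈ 849.06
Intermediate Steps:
V(S) = 3/(5 + S) (V(S) = 3/(S + 5) = 3/(5 + S))
Y(n) = -4 - 6/(12 + n) (Y(n) = -4 + (-10 + 4)/(12 + n) = -4 - 6/(12 + n))
(V(11) - 170)*Y(-6) = (3/(5 + 11) - 170)*(2*(-27 - 2*(-6))/(12 - 6)) = (3/16 - 170)*(2*(-27 + 12)/6) = (3*(1/16) - 170)*(2*(⅙)*(-15)) = (3/16 - 170)*(-5) = -2717/16*(-5) = 13585/16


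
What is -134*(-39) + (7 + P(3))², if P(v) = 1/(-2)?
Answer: 21073/4 ≈ 5268.3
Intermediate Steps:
P(v) = -½
-134*(-39) + (7 + P(3))² = -134*(-39) + (7 - ½)² = 5226 + (13/2)² = 5226 + 169/4 = 21073/4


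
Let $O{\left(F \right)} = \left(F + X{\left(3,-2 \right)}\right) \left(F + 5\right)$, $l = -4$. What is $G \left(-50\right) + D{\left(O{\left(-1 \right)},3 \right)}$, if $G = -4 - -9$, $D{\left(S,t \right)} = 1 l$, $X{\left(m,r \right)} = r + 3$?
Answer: $-254$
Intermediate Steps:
$X{\left(m,r \right)} = 3 + r$
$O{\left(F \right)} = \left(1 + F\right) \left(5 + F\right)$ ($O{\left(F \right)} = \left(F + \left(3 - 2\right)\right) \left(F + 5\right) = \left(F + 1\right) \left(5 + F\right) = \left(1 + F\right) \left(5 + F\right)$)
$D{\left(S,t \right)} = -4$ ($D{\left(S,t \right)} = 1 \left(-4\right) = -4$)
$G = 5$ ($G = -4 + 9 = 5$)
$G \left(-50\right) + D{\left(O{\left(-1 \right)},3 \right)} = 5 \left(-50\right) - 4 = -250 - 4 = -254$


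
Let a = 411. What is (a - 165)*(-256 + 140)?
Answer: -28536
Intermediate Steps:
(a - 165)*(-256 + 140) = (411 - 165)*(-256 + 140) = 246*(-116) = -28536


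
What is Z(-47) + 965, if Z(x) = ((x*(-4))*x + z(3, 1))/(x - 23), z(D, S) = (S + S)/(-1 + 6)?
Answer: 190964/175 ≈ 1091.2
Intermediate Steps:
z(D, S) = 2*S/5 (z(D, S) = (2*S)/5 = (2*S)*(⅕) = 2*S/5)
Z(x) = (⅖ - 4*x²)/(-23 + x) (Z(x) = ((x*(-4))*x + (⅖)*1)/(x - 23) = ((-4*x)*x + ⅖)/(-23 + x) = (-4*x² + ⅖)/(-23 + x) = (⅖ - 4*x²)/(-23 + x))
Z(-47) + 965 = 2*(1 - 10*(-47)²)/(5*(-23 - 47)) + 965 = (⅖)*(1 - 10*2209)/(-70) + 965 = (⅖)*(-1/70)*(1 - 22090) + 965 = (⅖)*(-1/70)*(-22089) + 965 = 22089/175 + 965 = 190964/175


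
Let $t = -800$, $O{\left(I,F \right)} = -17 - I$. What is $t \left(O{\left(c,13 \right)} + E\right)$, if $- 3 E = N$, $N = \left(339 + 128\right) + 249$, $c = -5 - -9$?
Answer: $\frac{623200}{3} \approx 2.0773 \cdot 10^{5}$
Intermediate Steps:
$c = 4$ ($c = -5 + 9 = 4$)
$N = 716$ ($N = 467 + 249 = 716$)
$E = - \frac{716}{3}$ ($E = \left(- \frac{1}{3}\right) 716 = - \frac{716}{3} \approx -238.67$)
$t \left(O{\left(c,13 \right)} + E\right) = - 800 \left(\left(-17 - 4\right) - \frac{716}{3}\right) = - 800 \left(-21 - \frac{716}{3}\right) = \left(-800\right) \left(- \frac{779}{3}\right) = \frac{623200}{3}$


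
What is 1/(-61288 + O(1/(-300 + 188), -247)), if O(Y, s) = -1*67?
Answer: -1/61355 ≈ -1.6299e-5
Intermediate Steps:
O(Y, s) = -67
1/(-61288 + O(1/(-300 + 188), -247)) = 1/(-61288 - 67) = 1/(-61355) = -1/61355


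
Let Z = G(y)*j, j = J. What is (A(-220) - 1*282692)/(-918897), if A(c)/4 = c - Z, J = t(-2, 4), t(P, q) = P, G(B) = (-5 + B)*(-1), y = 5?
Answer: 94524/306299 ≈ 0.30860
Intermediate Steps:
G(B) = 5 - B
J = -2
j = -2
Z = 0 (Z = (5 - 1*5)*(-2) = (5 - 5)*(-2) = 0*(-2) = 0)
A(c) = 4*c (A(c) = 4*(c - 1*0) = 4*(c + 0) = 4*c)
(A(-220) - 1*282692)/(-918897) = (4*(-220) - 1*282692)/(-918897) = (-880 - 282692)*(-1/918897) = -283572*(-1/918897) = 94524/306299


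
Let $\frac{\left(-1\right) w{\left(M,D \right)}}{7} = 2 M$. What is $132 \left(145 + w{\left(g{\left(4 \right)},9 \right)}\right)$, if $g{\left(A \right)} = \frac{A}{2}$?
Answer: $15444$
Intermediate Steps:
$g{\left(A \right)} = \frac{A}{2}$ ($g{\left(A \right)} = A \frac{1}{2} = \frac{A}{2}$)
$w{\left(M,D \right)} = - 14 M$ ($w{\left(M,D \right)} = - 7 \cdot 2 M = - 14 M$)
$132 \left(145 + w{\left(g{\left(4 \right)},9 \right)}\right) = 132 \left(145 - 14 \cdot \frac{1}{2} \cdot 4\right) = 132 \left(145 - 28\right) = 132 \cdot 117 = 15444$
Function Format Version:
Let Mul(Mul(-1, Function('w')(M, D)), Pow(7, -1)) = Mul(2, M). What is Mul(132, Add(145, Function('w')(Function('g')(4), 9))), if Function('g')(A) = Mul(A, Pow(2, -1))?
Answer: 15444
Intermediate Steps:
Function('g')(A) = Mul(Rational(1, 2), A) (Function('g')(A) = Mul(A, Rational(1, 2)) = Mul(Rational(1, 2), A))
Function('w')(M, D) = Mul(-14, M) (Function('w')(M, D) = Mul(-7, Mul(2, M)) = Mul(-14, M))
Mul(132, Add(145, Function('w')(Function('g')(4), 9))) = Mul(132, Add(145, Mul(-14, Mul(Rational(1, 2), 4)))) = Mul(132, Add(145, Mul(-14, 2))) = Mul(132, Add(145, -28)) = Mul(132, 117) = 15444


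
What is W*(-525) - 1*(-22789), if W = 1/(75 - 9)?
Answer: 501183/22 ≈ 22781.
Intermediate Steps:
W = 1/66 ≈ 0.015152
W*(-525) - 1*(-22789) = (1/66)*(-525) - 1*(-22789) = -175/22 + 22789 = 501183/22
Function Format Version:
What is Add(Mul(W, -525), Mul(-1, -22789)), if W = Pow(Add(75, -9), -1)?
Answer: Rational(501183, 22) ≈ 22781.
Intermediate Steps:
W = Rational(1, 66) (W = Pow(66, -1) = Rational(1, 66) ≈ 0.015152)
Add(Mul(W, -525), Mul(-1, -22789)) = Add(Mul(Rational(1, 66), -525), Mul(-1, -22789)) = Add(Rational(-175, 22), 22789) = Rational(501183, 22)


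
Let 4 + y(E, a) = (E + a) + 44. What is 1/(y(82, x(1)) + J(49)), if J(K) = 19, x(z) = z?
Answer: 1/142 ≈ 0.0070423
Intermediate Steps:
y(E, a) = 40 + E + a (y(E, a) = -4 + ((E + a) + 44) = -4 + (44 + E + a) = 40 + E + a)
1/(y(82, x(1)) + J(49)) = 1/((40 + 82 + 1) + 19) = 1/(123 + 19) = 1/142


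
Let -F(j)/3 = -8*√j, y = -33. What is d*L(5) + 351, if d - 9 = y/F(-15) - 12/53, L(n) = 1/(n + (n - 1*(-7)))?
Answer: 316716/901 + 11*I*√15/2040 ≈ 351.52 + 0.020884*I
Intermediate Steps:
F(j) = 24*√j (F(j) = -(-24)*√j = 24*√j)
L(n) = 1/(7 + 2*n) (L(n) = 1/(n + (n + 7)) = 1/(n + (7 + n)) = 1/(7 + 2*n))
d = 465/53 + 11*I*√15/120 (d = 9 + (-33*(-I*√15/360) - 12/53) = 9 + (-(-11)*I*√15/120 - 12/53) = 9 + (11*I*√15/120 - 12/53) = 9 + (-12/53 + 11*I*√15/120) = 465/53 + 11*I*√15/120 ≈ 8.7736 + 0.35502*I)
d*L(5) + 351 = (465/53 + 11*I*√15/120)/(7 + 2*5) + 351 = (465/53 + 11*I*√15/120)/(7 + 10) + 351 = (465/53 + 11*I*√15/120)/17 + 351 = (465/53 + 11*I*√15/120)*(1/17) + 351 = (465/901 + 11*I*√15/2040) + 351 = 316716/901 + 11*I*√15/2040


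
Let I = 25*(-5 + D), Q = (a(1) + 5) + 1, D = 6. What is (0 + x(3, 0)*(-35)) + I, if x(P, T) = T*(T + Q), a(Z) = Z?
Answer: 25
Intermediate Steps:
Q = 7 (Q = (1 + 5) + 1 = 6 + 1 = 7)
x(P, T) = T*(7 + T) (x(P, T) = T*(T + 7) = T*(7 + T))
I = 25 (I = 25*(-5 + 6) = 25*1 = 25)
(0 + x(3, 0)*(-35)) + I = (0 + (0*(7 + 0))*(-35)) + 25 = (0 + (0*7)*(-35)) + 25 = (0 + 0*(-35)) + 25 = (0 + 0) + 25 = 0 + 25 = 25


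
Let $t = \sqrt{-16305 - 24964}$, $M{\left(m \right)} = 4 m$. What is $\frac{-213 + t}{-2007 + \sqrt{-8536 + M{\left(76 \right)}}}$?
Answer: $\frac{213 - i \sqrt{41269}}{2007 - 14 i \sqrt{42}} \approx 0.11048 - 0.096225 i$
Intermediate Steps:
$t = i \sqrt{41269}$ ($t = \sqrt{-41269} = i \sqrt{41269} \approx 203.15 i$)
$\frac{-213 + t}{-2007 + \sqrt{-8536 + M{\left(76 \right)}}} = \frac{-213 + i \sqrt{41269}}{-2007 + \sqrt{-8536 + 4 \cdot 76}} = \frac{-213 + i \sqrt{41269}}{-2007 + \sqrt{-8536 + 304}} = \frac{-213 + i \sqrt{41269}}{-2007 + \sqrt{-8232}} = \frac{-213 + i \sqrt{41269}}{-2007 + 14 i \sqrt{42}}$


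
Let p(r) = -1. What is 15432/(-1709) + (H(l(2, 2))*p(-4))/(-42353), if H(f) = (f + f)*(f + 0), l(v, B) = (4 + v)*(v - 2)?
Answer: -15432/1709 ≈ -9.0298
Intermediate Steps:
l(v, B) = (-2 + v)*(4 + v) (l(v, B) = (4 + v)*(-2 + v) = (-2 + v)*(4 + v))
H(f) = 2*f**2 (H(f) = (2*f)*f = 2*f**2)
15432/(-1709) + (H(l(2, 2))*p(-4))/(-42353) = 15432/(-1709) + ((2*(-8 + 2**2 + 2*2)**2)*(-1))/(-42353) = 15432*(-1/1709) + ((2*(-8 + 4 + 4)**2)*(-1))*(-1/42353) = -15432/1709 + ((2*0**2)*(-1))*(-1/42353) = -15432/1709 + ((2*0)*(-1))*(-1/42353) = -15432/1709 + (0*(-1))*(-1/42353) = -15432/1709 + 0*(-1/42353) = -15432/1709 + 0 = -15432/1709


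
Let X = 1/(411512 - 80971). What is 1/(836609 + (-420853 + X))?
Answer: 330541/137424403997 ≈ 2.4053e-6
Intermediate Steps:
X = 1/330541 ≈ 3.0253e-6
1/(836609 + (-420853 + X)) = 1/(836609 + (-420853 + 1/330541)) = 1/(836609 - 139109171472/330541) = 1/(137424403997/330541) = 330541/137424403997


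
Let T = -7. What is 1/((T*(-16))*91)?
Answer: 1/10192 ≈ 9.8116e-5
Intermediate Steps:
1/((T*(-16))*91) = 1/(-7*(-16)*91) = 1/(112*91) = 1/10192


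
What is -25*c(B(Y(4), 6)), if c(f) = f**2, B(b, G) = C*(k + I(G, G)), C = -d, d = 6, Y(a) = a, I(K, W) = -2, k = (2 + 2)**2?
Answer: -176400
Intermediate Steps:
k = 16 (k = 4**2 = 16)
C = -6 (C = -1*6 = -6)
B(b, G) = -84 (B(b, G) = -6*(16 - 2) = -6*14 = -84)
-25*c(B(Y(4), 6)) = -25*(-84)**2 = -25*7056 = -176400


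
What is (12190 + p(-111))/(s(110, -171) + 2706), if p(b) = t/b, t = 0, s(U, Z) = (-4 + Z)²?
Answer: 12190/33331 ≈ 0.36573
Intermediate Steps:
p(b) = 0 (p(b) = 0/b = 0)
(12190 + p(-111))/(s(110, -171) + 2706) = (12190 + 0)/((-4 - 171)² + 2706) = 12190/((-175)² + 2706) = 12190/(30625 + 2706) = 12190/33331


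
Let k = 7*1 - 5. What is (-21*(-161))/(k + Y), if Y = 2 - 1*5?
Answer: -3381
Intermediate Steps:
k = 2 (k = 7 - 5 = 2)
Y = -3 (Y = 2 - 5 = -3)
(-21*(-161))/(k + Y) = (-21*(-161))/(2 - 3) = 3381/(-1) = 3381*(-1) = -3381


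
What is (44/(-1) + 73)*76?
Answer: 2204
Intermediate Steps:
(44/(-1) + 73)*76 = (44*(-1) + 73)*76 = (-44 + 73)*76 = 29*76 = 2204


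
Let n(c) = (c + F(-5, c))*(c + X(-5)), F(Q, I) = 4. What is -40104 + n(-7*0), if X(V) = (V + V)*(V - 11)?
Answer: -39464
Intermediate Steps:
X(V) = 2*V*(-11 + V) (X(V) = (2*V)*(-11 + V) = 2*V*(-11 + V))
n(c) = (4 + c)*(160 + c) (n(c) = (c + 4)*(c + 2*(-5)*(-11 - 5)) = (4 + c)*(c + 2*(-5)*(-16)) = (4 + c)*(c + 160) = (4 + c)*(160 + c))
-40104 + n(-7*0) = -40104 + (640 + (-7*0)² + 164*(-7*0)) = -40104 + (640 + 0² + 164*0) = -40104 + (640 + 0 + 0) = -40104 + 640 = -39464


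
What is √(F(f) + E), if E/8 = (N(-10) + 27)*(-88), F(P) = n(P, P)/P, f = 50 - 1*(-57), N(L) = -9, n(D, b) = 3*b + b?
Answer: 2*I*√3167 ≈ 112.55*I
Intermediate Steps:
n(D, b) = 4*b
f = 107 (f = 50 + 57 = 107)
F(P) = 4 (F(P) = (4*P)/P = 4)
E = -12672 (E = 8*((-9 + 27)*(-88)) = 8*(18*(-88)) = 8*(-1584) = -12672)
√(F(f) + E) = √(4 - 12672) = √(-12668) = 2*I*√3167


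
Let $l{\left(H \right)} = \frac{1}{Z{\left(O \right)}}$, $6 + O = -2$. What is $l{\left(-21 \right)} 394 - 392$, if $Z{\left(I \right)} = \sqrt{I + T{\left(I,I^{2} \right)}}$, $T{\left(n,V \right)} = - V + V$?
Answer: $-392 - \frac{197 i \sqrt{2}}{2} \approx -392.0 - 139.3 i$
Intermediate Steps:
$O = -8$ ($O = -6 - 2 = -8$)
$T{\left(n,V \right)} = 0$
$Z{\left(I \right)} = \sqrt{I}$ ($Z{\left(I \right)} = \sqrt{I + 0} = \sqrt{I}$)
$l{\left(H \right)} = - \frac{i \sqrt{2}}{4}$ ($l{\left(H \right)} = \frac{1}{\sqrt{-8}} = \frac{1}{2 i \sqrt{2}} = - \frac{i \sqrt{2}}{4}$)
$l{\left(-21 \right)} 394 - 392 = - \frac{i \sqrt{2}}{4} \cdot 394 - 392 = - \frac{197 i \sqrt{2}}{2} - 392 = -392 - \frac{197 i \sqrt{2}}{2}$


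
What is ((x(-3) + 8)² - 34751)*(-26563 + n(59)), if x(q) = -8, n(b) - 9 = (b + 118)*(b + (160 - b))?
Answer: -61370266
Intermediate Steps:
n(b) = 18889 + 160*b (n(b) = 9 + (b + 118)*(b + (160 - b)) = 9 + (118 + b)*160 = 9 + (18880 + 160*b) = 18889 + 160*b)
((x(-3) + 8)² - 34751)*(-26563 + n(59)) = ((-8 + 8)² - 34751)*(-26563 + (18889 + 160*59)) = (0² - 34751)*(-26563 + (18889 + 9440)) = (0 - 34751)*(-26563 + 28329) = -34751*1766 = -61370266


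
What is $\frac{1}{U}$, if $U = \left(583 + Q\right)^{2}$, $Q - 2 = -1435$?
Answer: $\frac{1}{722500} \approx 1.3841 \cdot 10^{-6}$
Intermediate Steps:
$Q = -1433$ ($Q = 2 - 1435 = -1433$)
$U = 722500$ ($U = \left(583 - 1433\right)^{2} = \left(-850\right)^{2} = 722500$)
$\frac{1}{U} = \frac{1}{722500}$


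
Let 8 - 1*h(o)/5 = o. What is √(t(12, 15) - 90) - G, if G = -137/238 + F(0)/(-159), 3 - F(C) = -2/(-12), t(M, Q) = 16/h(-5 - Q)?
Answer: 33686/56763 + 11*I*√910/35 ≈ 0.59345 + 9.4808*I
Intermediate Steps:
h(o) = 40 - 5*o
t(M, Q) = 16/(65 + 5*Q) (t(M, Q) = 16/(40 - 5*(-5 - Q)) = 16/(40 + (25 + 5*Q)) = 16/(65 + 5*Q))
F(C) = 17/6 (F(C) = 3 - (-2)/(-12) = 3 - (-2)*(-1)/12 = 3 - 1*⅙ = 3 - ⅙ = 17/6)
G = -33686/56763 (G = -137/238 + (17/6)/(-159) = -137*1/238 + (17/6)*(-1/159) = -137/238 - 17/954 = -33686/56763 ≈ -0.59345)
√(t(12, 15) - 90) - G = √(16/(5*(13 + 15)) - 90) - 1*(-33686/56763) = √((16/5)/28 - 90) + 33686/56763 = √((16/5)*(1/28) - 90) + 33686/56763 = √(4/35 - 90) + 33686/56763 = √(-3146/35) + 33686/56763 = 11*I*√910/35 + 33686/56763 = 33686/56763 + 11*I*√910/35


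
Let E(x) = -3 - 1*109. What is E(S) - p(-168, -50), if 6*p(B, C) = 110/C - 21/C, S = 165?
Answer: -33511/300 ≈ -111.70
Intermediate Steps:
E(x) = -112 (E(x) = -3 - 109 = -112)
p(B, C) = 89/(6*C) (p(B, C) = (110/C - 21/C)/6 = (89/C)/6 = 89/(6*C))
E(S) - p(-168, -50) = -112 - 89/(6*(-50)) = -112 - 89*(-1)/(6*50) = -112 - 1*(-89/300) = -112 + 89/300 = -33511/300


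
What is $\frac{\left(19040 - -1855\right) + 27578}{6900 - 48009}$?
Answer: $- \frac{48473}{41109} \approx -1.1791$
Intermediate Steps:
$\frac{\left(19040 - -1855\right) + 27578}{6900 - 48009} = \frac{\left(19040 + 1855\right) + 27578}{-41109} = \left(20895 + 27578\right) \left(- \frac{1}{41109}\right) = 48473 \left(- \frac{1}{41109}\right) = - \frac{48473}{41109}$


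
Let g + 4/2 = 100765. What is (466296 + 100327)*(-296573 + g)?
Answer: -110950449630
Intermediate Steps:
g = 100763 (g = -2 + 100765 = 100763)
(466296 + 100327)*(-296573 + g) = (466296 + 100327)*(-296573 + 100763) = 566623*(-195810) = -110950449630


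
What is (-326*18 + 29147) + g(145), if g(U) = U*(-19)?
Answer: 20524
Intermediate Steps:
g(U) = -19*U
(-326*18 + 29147) + g(145) = (-326*18 + 29147) - 19*145 = (-5868 + 29147) - 2755 = 23279 - 2755 = 20524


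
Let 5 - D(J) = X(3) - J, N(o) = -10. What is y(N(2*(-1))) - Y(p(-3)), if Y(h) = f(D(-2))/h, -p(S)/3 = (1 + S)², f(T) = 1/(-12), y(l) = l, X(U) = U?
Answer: -1441/144 ≈ -10.007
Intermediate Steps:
D(J) = 2 + J (D(J) = 5 - (3 - J) = 5 + (-3 + J) = 2 + J)
f(T) = -1/12
p(S) = -3*(1 + S)²
Y(h) = -1/(12*h)
y(N(2*(-1))) - Y(p(-3)) = -10 - (-1)/(12*((-3*(1 - 3)²))) = -10 - (-1)/(12*((-3*(-2)²))) = -10 - (-1)/(12*((-3*4))) = -10 - (-1)/(12*(-12)) = -10 - (-1)*(-1)/(12*12) = -10 - 1*1/144 = -10 - 1/144 = -1441/144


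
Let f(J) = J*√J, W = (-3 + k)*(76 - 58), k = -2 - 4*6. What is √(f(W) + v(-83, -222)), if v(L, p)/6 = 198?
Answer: 3*√(132 - 174*I*√58) ≈ 81.158 - 73.476*I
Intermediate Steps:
k = -26 (k = -2 - 24 = -26)
v(L, p) = 1188 (v(L, p) = 6*198 = 1188)
W = -522 (W = (-3 - 26)*(76 - 58) = -29*18 = -522)
f(J) = J^(3/2)
√(f(W) + v(-83, -222)) = √((-522)^(3/2) + 1188) = √(-1566*I*√58 + 1188) = √(1188 - 1566*I*√58)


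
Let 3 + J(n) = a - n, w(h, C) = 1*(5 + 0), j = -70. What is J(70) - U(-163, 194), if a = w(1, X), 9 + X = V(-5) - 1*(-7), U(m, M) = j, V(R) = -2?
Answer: 2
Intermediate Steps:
U(m, M) = -70
X = -4 (X = -9 + (-2 - 1*(-7)) = -9 + (-2 + 7) = -9 + 5 = -4)
w(h, C) = 5 (w(h, C) = 1*5 = 5)
a = 5
J(n) = 2 - n (J(n) = -3 + (5 - n) = 2 - n)
J(70) - U(-163, 194) = (2 - 1*70) - 1*(-70) = (2 - 70) + 70 = -68 + 70 = 2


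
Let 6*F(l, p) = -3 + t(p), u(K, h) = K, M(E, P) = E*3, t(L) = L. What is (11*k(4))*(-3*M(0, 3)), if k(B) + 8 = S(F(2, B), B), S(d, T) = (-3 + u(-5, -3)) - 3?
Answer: 0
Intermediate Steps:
M(E, P) = 3*E
F(l, p) = -½ + p/6 (F(l, p) = (-3 + p)/6 = -½ + p/6)
S(d, T) = -11 (S(d, T) = (-3 - 5) - 3 = -8 - 3 = -11)
k(B) = -19 (k(B) = -8 - 11 = -19)
(11*k(4))*(-3*M(0, 3)) = (11*(-19))*(-9*0) = -(-627)*0 = -209*0 = 0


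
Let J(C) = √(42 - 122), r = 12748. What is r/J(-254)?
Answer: -3187*I*√5/5 ≈ -1425.3*I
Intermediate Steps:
J(C) = 4*I*√5 (J(C) = √(-80) = 4*I*√5)
r/J(-254) = 12748/((4*I*√5)) = 12748*(-I*√5/20) = -3187*I*√5/5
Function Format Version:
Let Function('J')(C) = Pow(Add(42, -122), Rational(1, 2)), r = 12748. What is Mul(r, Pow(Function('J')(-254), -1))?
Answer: Mul(Rational(-3187, 5), I, Pow(5, Rational(1, 2))) ≈ Mul(-1425.3, I)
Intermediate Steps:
Function('J')(C) = Mul(4, I, Pow(5, Rational(1, 2))) (Function('J')(C) = Pow(-80, Rational(1, 2)) = Mul(4, I, Pow(5, Rational(1, 2))))
Mul(r, Pow(Function('J')(-254), -1)) = Mul(12748, Pow(Mul(4, I, Pow(5, Rational(1, 2))), -1)) = Mul(12748, Mul(Rational(-1, 20), I, Pow(5, Rational(1, 2)))) = Mul(Rational(-3187, 5), I, Pow(5, Rational(1, 2)))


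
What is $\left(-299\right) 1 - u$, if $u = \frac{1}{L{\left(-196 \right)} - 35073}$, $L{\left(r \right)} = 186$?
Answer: $- \frac{10431212}{34887} \approx -299.0$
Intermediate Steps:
$u = - \frac{1}{34887}$ ($u = \frac{1}{186 - 35073} = \frac{1}{-34887} = - \frac{1}{34887} \approx -2.8664 \cdot 10^{-5}$)
$\left(-299\right) 1 - u = \left(-299\right) 1 - - \frac{1}{34887} = -299 + \frac{1}{34887} = - \frac{10431212}{34887}$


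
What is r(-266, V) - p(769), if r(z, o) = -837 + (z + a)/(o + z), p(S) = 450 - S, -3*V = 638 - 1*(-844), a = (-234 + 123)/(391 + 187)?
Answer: -227393181/439280 ≈ -517.65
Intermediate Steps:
a = -111/578 ≈ -0.19204
V = -494 (V = -(638 - 1*(-844))/3 = -(638 + 844)/3 = -1/3*1482 = -494)
r(z, o) = -837 + (-111/578 + z)/(o + z) (r(z, o) = -837 + (z - 111/578)/(o + z) = -837 + (-111/578 + z)/(o + z))
r(-266, V) - p(769) = (-111/578 - 837*(-494) - 836*(-266))/(-494 - 266) - (450 - 1*769) = (-111/578 + 413478 + 222376)/(-760) - (450 - 769) = -1/760*367523501/578 - 1*(-319) = -367523501/439280 + 319 = -227393181/439280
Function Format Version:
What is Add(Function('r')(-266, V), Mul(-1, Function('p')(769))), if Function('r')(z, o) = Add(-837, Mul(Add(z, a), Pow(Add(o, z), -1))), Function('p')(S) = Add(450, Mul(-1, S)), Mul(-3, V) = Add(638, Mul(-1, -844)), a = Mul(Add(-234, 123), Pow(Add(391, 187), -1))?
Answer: Rational(-227393181, 439280) ≈ -517.65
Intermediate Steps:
a = Rational(-111, 578) (a = Mul(-111, Pow(578, -1)) = Mul(-111, Rational(1, 578)) = Rational(-111, 578) ≈ -0.19204)
V = -494 (V = Mul(Rational(-1, 3), Add(638, Mul(-1, -844))) = Mul(Rational(-1, 3), Add(638, 844)) = Mul(Rational(-1, 3), 1482) = -494)
Function('r')(z, o) = Add(-837, Mul(Pow(Add(o, z), -1), Add(Rational(-111, 578), z))) (Function('r')(z, o) = Add(-837, Mul(Add(z, Rational(-111, 578)), Pow(Add(o, z), -1))) = Add(-837, Mul(Add(Rational(-111, 578), z), Pow(Add(o, z), -1))) = Add(-837, Mul(Pow(Add(o, z), -1), Add(Rational(-111, 578), z))))
Add(Function('r')(-266, V), Mul(-1, Function('p')(769))) = Add(Mul(Pow(Add(-494, -266), -1), Add(Rational(-111, 578), Mul(-837, -494), Mul(-836, -266))), Mul(-1, Add(450, Mul(-1, 769)))) = Add(Mul(Pow(-760, -1), Add(Rational(-111, 578), 413478, 222376)), Mul(-1, Add(450, -769))) = Add(Mul(Rational(-1, 760), Rational(367523501, 578)), Mul(-1, -319)) = Add(Rational(-367523501, 439280), 319) = Rational(-227393181, 439280)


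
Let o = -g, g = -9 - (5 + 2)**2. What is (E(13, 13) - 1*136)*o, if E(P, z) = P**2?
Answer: 1914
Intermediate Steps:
g = -58 (g = -9 - 1*7**2 = -9 - 1*49 = -9 - 49 = -58)
o = 58 (o = -1*(-58) = 58)
(E(13, 13) - 1*136)*o = (13**2 - 1*136)*58 = (169 - 136)*58 = 33*58 = 1914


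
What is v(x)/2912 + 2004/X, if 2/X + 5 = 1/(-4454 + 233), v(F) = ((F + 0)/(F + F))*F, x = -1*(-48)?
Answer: -52366915/10452 ≈ -5010.2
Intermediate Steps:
x = 48
v(F) = F/2 (v(F) = (F/((2*F)))*F = (F*(1/(2*F)))*F = F/2)
X = -4221/10553 (X = 2/(-5 + 1/(-4454 + 233)) = 2/(-5 + 1/(-4221)) = 2/(-5 - 1/4221) = 2/(-21106/4221) = 2*(-4221/21106) = -4221/10553 ≈ -0.39998)
v(x)/2912 + 2004/X = ((1/2)*48)/2912 + 2004/(-4221/10553) = 24*(1/2912) + 2004*(-10553/4221) = 3/364 - 7049404/1407 = -52366915/10452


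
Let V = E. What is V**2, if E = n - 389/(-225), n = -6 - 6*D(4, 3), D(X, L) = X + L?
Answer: 108388921/50625 ≈ 2141.0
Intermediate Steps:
D(X, L) = L + X
n = -48 (n = -6 - 6*(3 + 4) = -6 - 6*7 = -6 - 42 = -48)
E = -10411/225 (E = -48 - 389/(-225) = -48 - 389*(-1)/225 = -48 - 1*(-389/225) = -48 + 389/225 = -10411/225 ≈ -46.271)
V = -10411/225 ≈ -46.271
V**2 = (-10411/225)**2 = 108388921/50625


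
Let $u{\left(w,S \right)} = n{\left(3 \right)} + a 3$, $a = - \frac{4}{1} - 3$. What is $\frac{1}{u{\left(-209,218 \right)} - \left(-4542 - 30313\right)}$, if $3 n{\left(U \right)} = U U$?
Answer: $\frac{1}{34837} \approx 2.8705 \cdot 10^{-5}$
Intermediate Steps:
$a = -7$ ($a = \left(-4\right) 1 - 3 = -4 - 3 = -7$)
$n{\left(U \right)} = \frac{U^{2}}{3}$ ($n{\left(U \right)} = \frac{U U}{3} = \frac{U^{2}}{3}$)
$u{\left(w,S \right)} = -18$ ($u{\left(w,S \right)} = \frac{3^{2}}{3} - 21 = \frac{1}{3} \cdot 9 - 21 = 3 - 21 = -18$)
$\frac{1}{u{\left(-209,218 \right)} - \left(-4542 - 30313\right)} = \frac{1}{-18 - \left(-4542 - 30313\right)} = \frac{1}{-18 + \left(4542 - -30313\right)} = \frac{1}{-18 + \left(4542 + 30313\right)} = \frac{1}{-18 + 34855} = \frac{1}{34837}$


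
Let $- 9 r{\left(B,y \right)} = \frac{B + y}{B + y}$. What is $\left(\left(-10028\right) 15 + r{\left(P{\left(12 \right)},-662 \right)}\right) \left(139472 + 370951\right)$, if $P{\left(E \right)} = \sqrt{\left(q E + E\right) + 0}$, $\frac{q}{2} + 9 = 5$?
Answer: $- \frac{230333653121}{3} \approx -7.6778 \cdot 10^{10}$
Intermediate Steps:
$q = -8$ ($q = -18 + 2 \cdot 5 = -18 + 10 = -8$)
$P{\left(E \right)} = \sqrt{7} \sqrt{- E}$ ($P{\left(E \right)} = \sqrt{\left(- 8 E + E\right) + 0} = \sqrt{- 7 E + 0} = \sqrt{- 7 E} = \sqrt{7} \sqrt{- E}$)
$r{\left(B,y \right)} = - \frac{1}{9}$ ($r{\left(B,y \right)} = - \frac{\left(B + y\right) \frac{1}{B + y}}{9} = \left(- \frac{1}{9}\right) 1 = - \frac{1}{9}$)
$\left(\left(-10028\right) 15 + r{\left(P{\left(12 \right)},-662 \right)}\right) \left(139472 + 370951\right) = \left(\left(-10028\right) 15 - \frac{1}{9}\right) \left(139472 + 370951\right) = \left(-150420 - \frac{1}{9}\right) 510423 = \left(- \frac{1353781}{9}\right) 510423 = - \frac{230333653121}{3}$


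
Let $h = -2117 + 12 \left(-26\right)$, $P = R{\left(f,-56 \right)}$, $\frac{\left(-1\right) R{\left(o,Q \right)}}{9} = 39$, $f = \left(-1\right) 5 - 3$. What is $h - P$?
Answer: $-2078$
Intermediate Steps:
$f = -8$ ($f = -5 - 3 = -8$)
$R{\left(o,Q \right)} = -351$ ($R{\left(o,Q \right)} = \left(-9\right) 39 = -351$)
$P = -351$
$h = -2429$ ($h = -2117 - 312 = -2429$)
$h - P = -2429 - -351 = -2429 + 351 = -2078$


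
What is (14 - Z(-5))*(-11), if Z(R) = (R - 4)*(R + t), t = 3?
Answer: 44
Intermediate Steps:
Z(R) = (-4 + R)*(3 + R) (Z(R) = (R - 4)*(R + 3) = (-4 + R)*(3 + R))
(14 - Z(-5))*(-11) = (14 - (-12 + (-5)² - 1*(-5)))*(-11) = (14 - (-12 + 25 + 5))*(-11) = (14 - 1*18)*(-11) = (14 - 18)*(-11) = -4*(-11) = 44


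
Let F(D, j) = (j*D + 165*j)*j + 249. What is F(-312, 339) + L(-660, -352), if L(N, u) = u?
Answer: -16893490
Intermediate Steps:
F(D, j) = 249 + j*(165*j + D*j) (F(D, j) = (D*j + 165*j)*j + 249 = (165*j + D*j)*j + 249 = j*(165*j + D*j) + 249 = 249 + j*(165*j + D*j))
F(-312, 339) + L(-660, -352) = (249 + 165*339**2 - 312*339**2) - 352 = (249 + 165*114921 - 312*114921) - 352 = (249 + 18961965 - 35855352) - 352 = -16893138 - 352 = -16893490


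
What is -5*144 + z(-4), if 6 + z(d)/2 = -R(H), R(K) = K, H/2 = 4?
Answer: -748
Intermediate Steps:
H = 8 (H = 2*4 = 8)
z(d) = -28 (z(d) = -12 + 2*(-1*8) = -12 + 2*(-8) = -12 - 16 = -28)
-5*144 + z(-4) = -5*144 - 28 = -720 - 28 = -748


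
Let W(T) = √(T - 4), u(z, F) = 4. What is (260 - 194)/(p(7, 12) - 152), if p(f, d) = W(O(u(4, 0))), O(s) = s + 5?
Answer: -10032/23099 - 66*√5/23099 ≈ -0.44069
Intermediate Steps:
O(s) = 5 + s
W(T) = √(-4 + T)
p(f, d) = √5 (p(f, d) = √(-4 + (5 + 4)) = √(-4 + 9) = √5)
(260 - 194)/(p(7, 12) - 152) = (260 - 194)/(√5 - 152) = 66/(-152 + √5)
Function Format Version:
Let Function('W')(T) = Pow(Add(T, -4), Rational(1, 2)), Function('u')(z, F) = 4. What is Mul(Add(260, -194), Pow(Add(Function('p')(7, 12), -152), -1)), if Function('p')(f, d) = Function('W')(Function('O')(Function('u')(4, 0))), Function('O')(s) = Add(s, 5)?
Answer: Add(Rational(-10032, 23099), Mul(Rational(-66, 23099), Pow(5, Rational(1, 2)))) ≈ -0.44069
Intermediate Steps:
Function('O')(s) = Add(5, s)
Function('W')(T) = Pow(Add(-4, T), Rational(1, 2))
Function('p')(f, d) = Pow(5, Rational(1, 2)) (Function('p')(f, d) = Pow(Add(-4, Add(5, 4)), Rational(1, 2)) = Pow(Add(-4, 9), Rational(1, 2)) = Pow(5, Rational(1, 2)))
Mul(Add(260, -194), Pow(Add(Function('p')(7, 12), -152), -1)) = Mul(Add(260, -194), Pow(Add(Pow(5, Rational(1, 2)), -152), -1)) = Mul(66, Pow(Add(-152, Pow(5, Rational(1, 2))), -1))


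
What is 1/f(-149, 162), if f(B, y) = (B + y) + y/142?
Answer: 71/1004 ≈ 0.070717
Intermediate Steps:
f(B, y) = B + 143*y/142 (f(B, y) = (B + y) + y*(1/142) = (B + y) + y/142 = B + 143*y/142)
1/f(-149, 162) = 1/(-149 + (143/142)*162) = 1/(-149 + 11583/71) = 1/(1004/71) = 71/1004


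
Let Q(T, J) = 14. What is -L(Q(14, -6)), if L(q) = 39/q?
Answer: -39/14 ≈ -2.7857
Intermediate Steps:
-L(Q(14, -6)) = -39/14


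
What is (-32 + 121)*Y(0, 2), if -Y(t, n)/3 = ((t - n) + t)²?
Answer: -1068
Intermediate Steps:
Y(t, n) = -3*(-n + 2*t)² (Y(t, n) = -3*((t - n) + t)² = -3*(-n + 2*t)²)
(-32 + 121)*Y(0, 2) = (-32 + 121)*(-3*(2 - 2*0)²) = 89*(-3*(2 + 0)²) = 89*(-3*2²) = 89*(-3*4) = 89*(-12) = -1068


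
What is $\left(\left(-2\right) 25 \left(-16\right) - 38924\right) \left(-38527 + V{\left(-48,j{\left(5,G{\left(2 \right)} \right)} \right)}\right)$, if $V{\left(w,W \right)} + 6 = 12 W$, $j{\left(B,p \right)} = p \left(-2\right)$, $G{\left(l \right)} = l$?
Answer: $1470862044$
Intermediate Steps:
$j{\left(B,p \right)} = - 2 p$
$V{\left(w,W \right)} = -6 + 12 W$
$\left(\left(-2\right) 25 \left(-16\right) - 38924\right) \left(-38527 + V{\left(-48,j{\left(5,G{\left(2 \right)} \right)} \right)}\right) = \left(\left(-2\right) 25 \left(-16\right) - 38924\right) \left(-38527 + \left(-6 + 12 \left(\left(-2\right) 2\right)\right)\right) = \left(\left(-50\right) \left(-16\right) - 38924\right) \left(-38527 + \left(-6 + 12 \left(-4\right)\right)\right) = \left(800 - 38924\right) \left(-38527 - 54\right) = - 38124 \left(-38527 - 54\right) = \left(-38124\right) \left(-38581\right) = 1470862044$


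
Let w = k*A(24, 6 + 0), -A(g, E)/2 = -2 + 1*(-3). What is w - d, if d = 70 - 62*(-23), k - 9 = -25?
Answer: -1656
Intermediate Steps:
k = -16 (k = 9 - 25 = -16)
d = 1496 (d = 70 + 1426 = 1496)
A(g, E) = 10 (A(g, E) = -2*(-2 + 1*(-3)) = -2*(-2 - 3) = -2*(-5) = 10)
w = -160 (w = -16*10 = -160)
w - d = -160 - 1*1496 = -160 - 1496 = -1656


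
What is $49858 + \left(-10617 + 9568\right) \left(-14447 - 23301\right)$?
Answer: $39647510$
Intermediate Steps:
$49858 + \left(-10617 + 9568\right) \left(-14447 - 23301\right) = 49858 - -39597652 = 49858 + 39597652 = 39647510$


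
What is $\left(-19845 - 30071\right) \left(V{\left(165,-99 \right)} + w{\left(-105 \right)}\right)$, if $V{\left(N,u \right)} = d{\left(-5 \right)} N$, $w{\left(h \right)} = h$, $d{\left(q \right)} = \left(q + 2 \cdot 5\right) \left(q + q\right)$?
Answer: $417048180$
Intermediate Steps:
$d{\left(q \right)} = 2 q \left(10 + q\right)$ ($d{\left(q \right)} = \left(q + 10\right) 2 q = \left(10 + q\right) 2 q = 2 q \left(10 + q\right)$)
$V{\left(N,u \right)} = - 50 N$ ($V{\left(N,u \right)} = 2 \left(-5\right) \left(10 - 5\right) N = 2 \left(-5\right) 5 N = - 50 N$)
$\left(-19845 - 30071\right) \left(V{\left(165,-99 \right)} + w{\left(-105 \right)}\right) = \left(-19845 - 30071\right) \left(\left(-50\right) 165 - 105\right) = - 49916 \left(-8250 - 105\right) = \left(-49916\right) \left(-8355\right) = 417048180$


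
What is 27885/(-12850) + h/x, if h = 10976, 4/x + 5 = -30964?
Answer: -218395871097/2570 ≈ -8.4979e+7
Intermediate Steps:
x = -4/30969 (x = 4/(-5 - 30964) = 4/(-30969) = 4*(-1/30969) = -4/30969 ≈ -0.00012916)
27885/(-12850) + h/x = 27885/(-12850) + 10976/(-4/30969) = 27885*(-1/12850) + 10976*(-30969/4) = -5577/2570 - 84978936 = -218395871097/2570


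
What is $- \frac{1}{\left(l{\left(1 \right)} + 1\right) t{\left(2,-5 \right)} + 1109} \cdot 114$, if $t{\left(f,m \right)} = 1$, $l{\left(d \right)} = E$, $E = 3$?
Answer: $- \frac{38}{371} \approx -0.10243$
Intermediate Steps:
$l{\left(d \right)} = 3$
$- \frac{1}{\left(l{\left(1 \right)} + 1\right) t{\left(2,-5 \right)} + 1109} \cdot 114 = - \frac{1}{\left(3 + 1\right) 1 + 1109} \cdot 114 = - \frac{1}{4 \cdot 1 + 1109} \cdot 114 = - \frac{1}{4 + 1109} \cdot 114 = - \frac{1}{1113} \cdot 114 = \left(-1\right) \frac{1}{1113} \cdot 114 = \left(- \frac{1}{1113}\right) 114 = - \frac{38}{371}$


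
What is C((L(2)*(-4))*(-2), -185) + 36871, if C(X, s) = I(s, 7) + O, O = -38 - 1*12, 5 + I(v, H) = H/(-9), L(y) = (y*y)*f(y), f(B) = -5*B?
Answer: 331337/9 ≈ 36815.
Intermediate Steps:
L(y) = -5*y**3 (L(y) = (y*y)*(-5*y) = y**2*(-5*y) = -5*y**3)
I(v, H) = -5 - H/9 (I(v, H) = -5 + H/(-9) = -5 + H*(-1/9) = -5 - H/9)
O = -50 (O = -38 - 12 = -50)
C(X, s) = -502/9 (C(X, s) = (-5 - 1/9*7) - 50 = (-5 - 7/9) - 50 = -52/9 - 50 = -502/9)
C((L(2)*(-4))*(-2), -185) + 36871 = -502/9 + 36871 = 331337/9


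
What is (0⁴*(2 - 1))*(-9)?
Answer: 0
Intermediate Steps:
(0⁴*(2 - 1))*(-9) = (0*1)*(-9) = 0*(-9) = 0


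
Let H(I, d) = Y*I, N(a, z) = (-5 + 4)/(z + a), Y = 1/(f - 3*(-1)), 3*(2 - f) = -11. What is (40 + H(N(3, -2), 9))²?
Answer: 1075369/676 ≈ 1590.8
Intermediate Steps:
f = 17/3 (f = 2 - ⅓*(-11) = 2 + 11/3 = 17/3 ≈ 5.6667)
Y = 3/26 (Y = 1/(17/3 - 3*(-1)) = 1/(17/3 + 3) = 1/(26/3) = 3/26 ≈ 0.11538)
N(a, z) = -1/(a + z)
H(I, d) = 3*I/26
(40 + H(N(3, -2), 9))² = (40 + 3*(-1/(3 - 2))/26)² = (40 + 3*(-1/1)/26)² = (40 + 3*(-1*1)/26)² = (40 + (3/26)*(-1))² = (40 - 3/26)² = (1037/26)² = 1075369/676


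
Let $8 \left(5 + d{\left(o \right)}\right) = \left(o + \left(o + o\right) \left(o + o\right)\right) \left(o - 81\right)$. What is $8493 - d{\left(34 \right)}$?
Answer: $\frac{143455}{4} \approx 35864.0$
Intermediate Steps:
$d{\left(o \right)} = -5 + \frac{\left(-81 + o\right) \left(o + 4 o^{2}\right)}{8}$ ($d{\left(o \right)} = -5 + \frac{\left(o + \left(o + o\right) \left(o + o\right)\right) \left(o - 81\right)}{8} = -5 + \frac{\left(o + 2 o 2 o\right) \left(-81 + o\right)}{8} = -5 + \frac{\left(o + 4 o^{2}\right) \left(-81 + o\right)}{8} = -5 + \frac{\left(-81 + o\right) \left(o + 4 o^{2}\right)}{8}$)
$8493 - d{\left(34 \right)} = 8493 - \left(-5 + \frac{34^{3}}{2} - \frac{323 \cdot 34^{2}}{8} - \frac{1377}{4}\right) = 8493 - \left(-5 + \frac{1}{2} \cdot 39304 - \frac{93347}{2} - \frac{1377}{4}\right) = 8493 - \left(-5 + 19652 - \frac{93347}{2} - \frac{1377}{4}\right) = 8493 - - \frac{109483}{4} = 8493 + \frac{109483}{4} = \frac{143455}{4}$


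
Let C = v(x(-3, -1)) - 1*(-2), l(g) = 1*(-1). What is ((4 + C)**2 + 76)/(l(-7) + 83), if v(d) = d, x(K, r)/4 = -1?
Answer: 40/41 ≈ 0.97561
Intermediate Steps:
x(K, r) = -4 (x(K, r) = 4*(-1) = -4)
l(g) = -1
C = -2 (C = -4 - 1*(-2) = -4 + 2 = -2)
((4 + C)**2 + 76)/(l(-7) + 83) = ((4 - 2)**2 + 76)/(-1 + 83) = (2**2 + 76)/82 = (4 + 76)/82 = (1/82)*80 = 40/41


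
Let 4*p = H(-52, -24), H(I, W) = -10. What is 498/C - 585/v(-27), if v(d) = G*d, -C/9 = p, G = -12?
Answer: 3659/180 ≈ 20.328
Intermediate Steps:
p = -5/2 (p = (¼)*(-10) = -5/2 ≈ -2.5000)
C = 45/2 (C = -9*(-5/2) = 45/2 ≈ 22.500)
v(d) = -12*d
498/C - 585/v(-27) = 498/(45/2) - 585/((-12*(-27))) = 498*(2/45) - 585/324 = 332/15 - 585*1/324 = 332/15 - 65/36 = 3659/180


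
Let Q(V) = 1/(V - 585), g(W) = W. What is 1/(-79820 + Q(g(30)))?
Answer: -555/44300101 ≈ -1.2528e-5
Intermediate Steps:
Q(V) = 1/(-585 + V)
1/(-79820 + Q(g(30))) = 1/(-79820 + 1/(-585 + 30)) = 1/(-79820 + 1/(-555)) = 1/(-79820 - 1/555) = 1/(-44300101/555) = -555/44300101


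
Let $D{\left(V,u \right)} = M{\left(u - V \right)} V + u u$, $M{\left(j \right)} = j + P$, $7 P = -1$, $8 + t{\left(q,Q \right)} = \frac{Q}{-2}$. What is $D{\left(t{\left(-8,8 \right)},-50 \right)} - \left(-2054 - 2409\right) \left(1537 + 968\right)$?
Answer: $\frac{78279409}{7} \approx 1.1183 \cdot 10^{7}$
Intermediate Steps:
$t{\left(q,Q \right)} = -8 - \frac{Q}{2}$ ($t{\left(q,Q \right)} = -8 + \frac{Q}{-2} = -8 + Q \left(- \frac{1}{2}\right) = -8 - \frac{Q}{2}$)
$P = - \frac{1}{7}$ ($P = \frac{1}{7} \left(-1\right) = - \frac{1}{7} \approx -0.14286$)
$M{\left(j \right)} = - \frac{1}{7} + j$ ($M{\left(j \right)} = j - \frac{1}{7} = - \frac{1}{7} + j$)
$D{\left(V,u \right)} = u^{2} + V \left(- \frac{1}{7} + u - V\right)$ ($D{\left(V,u \right)} = \left(- \frac{1}{7} - \left(V - u\right)\right) V + u u = \left(- \frac{1}{7} + u - V\right) V + u^{2} = V \left(- \frac{1}{7} + u - V\right) + u^{2} = u^{2} + V \left(- \frac{1}{7} + u - V\right)$)
$D{\left(t{\left(-8,8 \right)},-50 \right)} - \left(-2054 - 2409\right) \left(1537 + 968\right) = \left(\left(-50\right)^{2} - \left(-8 - 4\right)^{2} - \frac{-8 - 4}{7} + \left(-8 - 4\right) \left(-50\right)\right) - \left(-2054 - 2409\right) \left(1537 + 968\right) = \left(2500 - \left(-8 - 4\right)^{2} - \frac{-8 - 4}{7} + \left(-8 - 4\right) \left(-50\right)\right) - \left(-4463\right) 2505 = \left(2500 - \left(-12\right)^{2} - - \frac{12}{7} - -600\right) - -11179815 = \left(2500 - 144 + \frac{12}{7} + 600\right) + 11179815 = \frac{20704}{7} + 11179815 = \frac{78279409}{7}$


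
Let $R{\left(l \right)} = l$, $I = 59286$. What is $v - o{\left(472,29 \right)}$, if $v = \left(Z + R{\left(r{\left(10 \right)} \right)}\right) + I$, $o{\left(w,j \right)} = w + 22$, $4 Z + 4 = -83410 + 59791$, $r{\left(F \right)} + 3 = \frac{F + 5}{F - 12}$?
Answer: $\frac{211503}{4} \approx 52876.0$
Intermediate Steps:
$r{\left(F \right)} = -3 + \frac{5 + F}{-12 + F}$ ($r{\left(F \right)} = -3 + \frac{F + 5}{F - 12} = -3 + \frac{5 + F}{-12 + F}$)
$Z = - \frac{23623}{4}$ ($Z = -1 + \frac{-83410 + 59791}{4} = -1 + \frac{1}{4} \left(-23619\right) = -1 - \frac{23619}{4} = - \frac{23623}{4} \approx -5905.8$)
$o{\left(w,j \right)} = 22 + w$
$v = \frac{213479}{4}$ ($v = \left(- \frac{23623}{4} + \frac{41 - 20}{-12 + 10}\right) + 59286 = \left(- \frac{23623}{4} + \frac{41 - 20}{-2}\right) + 59286 = \left(- \frac{23623}{4} - \frac{21}{2}\right) + 59286 = - \frac{23665}{4} + 59286 = \frac{213479}{4} \approx 53370.0$)
$v - o{\left(472,29 \right)} = \frac{213479}{4} - \left(22 + 472\right) = \frac{213479}{4} - 494 = \frac{211503}{4}$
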